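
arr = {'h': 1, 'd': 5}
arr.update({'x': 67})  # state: {'h': 1, 'd': 5, 'x': 67}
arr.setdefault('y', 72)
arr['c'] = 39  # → {'h': 1, 'd': 5, 'x': 67, 'y': 72, 'c': 39}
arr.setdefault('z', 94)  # 94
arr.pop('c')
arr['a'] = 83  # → {'h': 1, 'd': 5, 'x': 67, 'y': 72, 'z': 94, 'a': 83}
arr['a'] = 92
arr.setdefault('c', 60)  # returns 60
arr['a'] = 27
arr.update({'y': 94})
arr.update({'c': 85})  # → {'h': 1, 'd': 5, 'x': 67, 'y': 94, 'z': 94, 'a': 27, 'c': 85}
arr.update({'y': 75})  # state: {'h': 1, 'd': 5, 'x': 67, 'y': 75, 'z': 94, 'a': 27, 'c': 85}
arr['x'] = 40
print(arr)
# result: {'h': 1, 'd': 5, 'x': 40, 'y': 75, 'z': 94, 'a': 27, 'c': 85}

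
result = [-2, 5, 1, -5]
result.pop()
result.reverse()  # [1, 5, -2]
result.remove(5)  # [1, -2]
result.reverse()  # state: [-2, 1]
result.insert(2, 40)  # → [-2, 1, 40]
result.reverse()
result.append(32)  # [40, 1, -2, 32]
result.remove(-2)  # [40, 1, 32]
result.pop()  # 32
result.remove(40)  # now [1]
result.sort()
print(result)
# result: [1]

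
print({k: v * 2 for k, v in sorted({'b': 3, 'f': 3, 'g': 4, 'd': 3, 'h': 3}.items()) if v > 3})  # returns {'g': 8}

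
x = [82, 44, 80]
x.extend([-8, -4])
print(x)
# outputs [82, 44, 80, -8, -4]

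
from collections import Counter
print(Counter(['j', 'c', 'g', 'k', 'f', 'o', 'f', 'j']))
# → Counter({'j': 2, 'f': 2, 'c': 1, 'g': 1, 'k': 1, 'o': 1})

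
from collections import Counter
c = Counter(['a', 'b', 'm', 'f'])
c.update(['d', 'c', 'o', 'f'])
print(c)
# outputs Counter({'f': 2, 'a': 1, 'b': 1, 'm': 1, 'd': 1, 'c': 1, 'o': 1})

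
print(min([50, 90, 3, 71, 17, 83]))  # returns 3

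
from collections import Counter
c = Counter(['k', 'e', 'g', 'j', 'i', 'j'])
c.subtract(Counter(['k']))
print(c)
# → Counter({'j': 2, 'e': 1, 'g': 1, 'i': 1, 'k': 0})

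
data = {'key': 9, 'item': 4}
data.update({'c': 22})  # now {'key': 9, 'item': 4, 'c': 22}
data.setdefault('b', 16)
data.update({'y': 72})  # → {'key': 9, 'item': 4, 'c': 22, 'b': 16, 'y': 72}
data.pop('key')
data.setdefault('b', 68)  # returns 16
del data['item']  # {'c': 22, 'b': 16, 'y': 72}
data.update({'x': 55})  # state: {'c': 22, 'b': 16, 'y': 72, 'x': 55}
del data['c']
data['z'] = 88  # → {'b': 16, 'y': 72, 'x': 55, 'z': 88}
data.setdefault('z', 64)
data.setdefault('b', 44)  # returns 16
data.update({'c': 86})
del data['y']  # {'b': 16, 'x': 55, 'z': 88, 'c': 86}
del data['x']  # {'b': 16, 'z': 88, 'c': 86}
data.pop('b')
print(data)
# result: {'z': 88, 'c': 86}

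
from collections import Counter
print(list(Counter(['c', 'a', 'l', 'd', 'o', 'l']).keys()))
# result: ['c', 'a', 'l', 'd', 'o']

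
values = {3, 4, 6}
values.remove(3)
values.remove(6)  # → {4}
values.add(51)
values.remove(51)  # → {4}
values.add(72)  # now {4, 72}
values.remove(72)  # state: {4}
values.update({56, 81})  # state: {4, 56, 81}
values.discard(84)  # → {4, 56, 81}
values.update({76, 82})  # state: {4, 56, 76, 81, 82}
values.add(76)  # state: {4, 56, 76, 81, 82}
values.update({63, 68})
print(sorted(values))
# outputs [4, 56, 63, 68, 76, 81, 82]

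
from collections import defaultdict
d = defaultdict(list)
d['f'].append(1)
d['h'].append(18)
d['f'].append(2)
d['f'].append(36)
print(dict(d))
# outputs {'f': [1, 2, 36], 'h': [18]}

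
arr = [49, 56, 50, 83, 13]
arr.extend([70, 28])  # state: [49, 56, 50, 83, 13, 70, 28]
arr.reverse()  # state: [28, 70, 13, 83, 50, 56, 49]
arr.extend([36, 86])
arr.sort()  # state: [13, 28, 36, 49, 50, 56, 70, 83, 86]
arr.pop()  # 86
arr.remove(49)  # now [13, 28, 36, 50, 56, 70, 83]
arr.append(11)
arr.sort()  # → [11, 13, 28, 36, 50, 56, 70, 83]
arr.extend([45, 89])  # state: [11, 13, 28, 36, 50, 56, 70, 83, 45, 89]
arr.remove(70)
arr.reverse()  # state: [89, 45, 83, 56, 50, 36, 28, 13, 11]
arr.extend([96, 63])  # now [89, 45, 83, 56, 50, 36, 28, 13, 11, 96, 63]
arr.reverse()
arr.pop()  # 89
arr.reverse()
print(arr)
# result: [45, 83, 56, 50, 36, 28, 13, 11, 96, 63]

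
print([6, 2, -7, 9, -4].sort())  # None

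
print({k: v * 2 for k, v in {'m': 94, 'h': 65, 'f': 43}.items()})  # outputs {'m': 188, 'h': 130, 'f': 86}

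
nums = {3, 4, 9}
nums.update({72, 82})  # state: {3, 4, 9, 72, 82}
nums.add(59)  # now {3, 4, 9, 59, 72, 82}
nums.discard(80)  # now {3, 4, 9, 59, 72, 82}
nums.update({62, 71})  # {3, 4, 9, 59, 62, 71, 72, 82}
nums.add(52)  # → {3, 4, 9, 52, 59, 62, 71, 72, 82}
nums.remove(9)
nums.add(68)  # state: {3, 4, 52, 59, 62, 68, 71, 72, 82}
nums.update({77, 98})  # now {3, 4, 52, 59, 62, 68, 71, 72, 77, 82, 98}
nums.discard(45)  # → {3, 4, 52, 59, 62, 68, 71, 72, 77, 82, 98}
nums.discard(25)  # {3, 4, 52, 59, 62, 68, 71, 72, 77, 82, 98}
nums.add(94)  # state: {3, 4, 52, 59, 62, 68, 71, 72, 77, 82, 94, 98}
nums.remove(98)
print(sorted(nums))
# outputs [3, 4, 52, 59, 62, 68, 71, 72, 77, 82, 94]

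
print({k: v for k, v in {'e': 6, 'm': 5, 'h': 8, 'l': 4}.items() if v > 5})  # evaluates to {'e': 6, 'h': 8}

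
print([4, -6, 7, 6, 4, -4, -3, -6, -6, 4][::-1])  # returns [4, -6, -6, -3, -4, 4, 6, 7, -6, 4]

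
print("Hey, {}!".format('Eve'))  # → Hey, Eve!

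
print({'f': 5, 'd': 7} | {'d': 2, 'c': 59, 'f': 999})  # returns {'f': 999, 'd': 2, 'c': 59}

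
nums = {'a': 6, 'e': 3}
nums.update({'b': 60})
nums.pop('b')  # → 60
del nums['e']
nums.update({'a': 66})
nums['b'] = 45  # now {'a': 66, 'b': 45}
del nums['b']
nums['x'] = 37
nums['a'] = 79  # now {'a': 79, 'x': 37}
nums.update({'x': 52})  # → {'a': 79, 'x': 52}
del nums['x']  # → {'a': 79}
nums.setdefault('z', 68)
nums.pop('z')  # 68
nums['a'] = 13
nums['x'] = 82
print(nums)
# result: {'a': 13, 'x': 82}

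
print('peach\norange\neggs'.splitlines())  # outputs ['peach', 'orange', 'eggs']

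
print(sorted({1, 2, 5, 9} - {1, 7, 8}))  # [2, 5, 9]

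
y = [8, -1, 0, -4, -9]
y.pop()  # -9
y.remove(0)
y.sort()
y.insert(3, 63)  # [-4, -1, 8, 63]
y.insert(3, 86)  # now [-4, -1, 8, 86, 63]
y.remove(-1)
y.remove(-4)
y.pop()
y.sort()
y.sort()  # [8, 86]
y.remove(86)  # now [8]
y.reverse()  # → [8]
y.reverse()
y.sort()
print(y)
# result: [8]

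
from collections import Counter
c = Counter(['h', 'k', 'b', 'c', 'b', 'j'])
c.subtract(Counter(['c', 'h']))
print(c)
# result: Counter({'b': 2, 'k': 1, 'j': 1, 'h': 0, 'c': 0})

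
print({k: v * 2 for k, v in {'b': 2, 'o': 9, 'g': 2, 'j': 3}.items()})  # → {'b': 4, 'o': 18, 'g': 4, 'j': 6}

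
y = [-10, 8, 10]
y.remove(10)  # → [-10, 8]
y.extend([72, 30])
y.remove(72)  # [-10, 8, 30]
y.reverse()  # [30, 8, -10]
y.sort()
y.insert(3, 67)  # [-10, 8, 30, 67]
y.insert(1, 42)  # [-10, 42, 8, 30, 67]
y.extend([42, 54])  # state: [-10, 42, 8, 30, 67, 42, 54]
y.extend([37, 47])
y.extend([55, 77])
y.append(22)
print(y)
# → [-10, 42, 8, 30, 67, 42, 54, 37, 47, 55, 77, 22]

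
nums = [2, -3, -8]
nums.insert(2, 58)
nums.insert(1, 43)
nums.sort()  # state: [-8, -3, 2, 43, 58]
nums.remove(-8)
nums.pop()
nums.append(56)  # [-3, 2, 43, 56]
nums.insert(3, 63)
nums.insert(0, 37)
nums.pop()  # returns 56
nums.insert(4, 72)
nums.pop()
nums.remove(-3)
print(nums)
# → [37, 2, 43, 72]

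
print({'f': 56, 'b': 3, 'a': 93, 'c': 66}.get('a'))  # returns 93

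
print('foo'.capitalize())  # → Foo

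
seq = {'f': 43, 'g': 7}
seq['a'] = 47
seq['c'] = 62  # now {'f': 43, 'g': 7, 'a': 47, 'c': 62}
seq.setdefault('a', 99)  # 47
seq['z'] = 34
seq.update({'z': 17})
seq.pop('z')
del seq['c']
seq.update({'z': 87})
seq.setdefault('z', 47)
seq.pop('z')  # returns 87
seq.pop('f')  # 43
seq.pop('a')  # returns 47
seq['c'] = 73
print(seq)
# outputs {'g': 7, 'c': 73}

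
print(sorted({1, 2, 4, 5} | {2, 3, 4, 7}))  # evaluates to [1, 2, 3, 4, 5, 7]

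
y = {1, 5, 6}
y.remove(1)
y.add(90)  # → {5, 6, 90}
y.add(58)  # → {5, 6, 58, 90}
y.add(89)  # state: {5, 6, 58, 89, 90}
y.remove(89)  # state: {5, 6, 58, 90}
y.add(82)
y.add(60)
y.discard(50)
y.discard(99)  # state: {5, 6, 58, 60, 82, 90}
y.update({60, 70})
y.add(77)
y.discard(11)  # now {5, 6, 58, 60, 70, 77, 82, 90}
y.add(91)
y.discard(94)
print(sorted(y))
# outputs [5, 6, 58, 60, 70, 77, 82, 90, 91]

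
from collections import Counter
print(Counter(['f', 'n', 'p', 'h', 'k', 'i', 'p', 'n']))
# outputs Counter({'n': 2, 'p': 2, 'f': 1, 'h': 1, 'k': 1, 'i': 1})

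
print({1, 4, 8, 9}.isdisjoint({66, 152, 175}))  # True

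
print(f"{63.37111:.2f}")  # 63.37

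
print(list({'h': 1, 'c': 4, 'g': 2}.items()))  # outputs [('h', 1), ('c', 4), ('g', 2)]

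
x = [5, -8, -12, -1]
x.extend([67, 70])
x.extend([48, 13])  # [5, -8, -12, -1, 67, 70, 48, 13]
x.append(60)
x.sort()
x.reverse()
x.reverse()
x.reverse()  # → [70, 67, 60, 48, 13, 5, -1, -8, -12]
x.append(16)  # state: [70, 67, 60, 48, 13, 5, -1, -8, -12, 16]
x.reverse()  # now [16, -12, -8, -1, 5, 13, 48, 60, 67, 70]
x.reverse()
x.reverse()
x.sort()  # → [-12, -8, -1, 5, 13, 16, 48, 60, 67, 70]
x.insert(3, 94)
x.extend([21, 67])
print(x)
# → [-12, -8, -1, 94, 5, 13, 16, 48, 60, 67, 70, 21, 67]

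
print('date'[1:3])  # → at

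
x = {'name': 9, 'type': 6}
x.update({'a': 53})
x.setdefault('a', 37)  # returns 53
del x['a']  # {'name': 9, 'type': 6}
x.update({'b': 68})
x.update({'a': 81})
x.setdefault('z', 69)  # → 69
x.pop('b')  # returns 68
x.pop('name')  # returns 9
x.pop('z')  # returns 69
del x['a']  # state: {'type': 6}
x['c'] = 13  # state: {'type': 6, 'c': 13}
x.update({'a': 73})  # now {'type': 6, 'c': 13, 'a': 73}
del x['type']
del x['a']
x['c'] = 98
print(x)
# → {'c': 98}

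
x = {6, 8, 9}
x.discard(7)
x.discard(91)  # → {6, 8, 9}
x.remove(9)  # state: {6, 8}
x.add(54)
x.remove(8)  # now {6, 54}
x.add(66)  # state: {6, 54, 66}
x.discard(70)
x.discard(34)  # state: {6, 54, 66}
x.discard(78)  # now {6, 54, 66}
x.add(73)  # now {6, 54, 66, 73}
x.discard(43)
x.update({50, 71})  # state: {6, 50, 54, 66, 71, 73}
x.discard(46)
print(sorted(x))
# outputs [6, 50, 54, 66, 71, 73]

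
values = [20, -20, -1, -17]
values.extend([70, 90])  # [20, -20, -1, -17, 70, 90]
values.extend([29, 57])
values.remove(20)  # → [-20, -1, -17, 70, 90, 29, 57]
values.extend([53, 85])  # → [-20, -1, -17, 70, 90, 29, 57, 53, 85]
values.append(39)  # [-20, -1, -17, 70, 90, 29, 57, 53, 85, 39]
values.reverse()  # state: [39, 85, 53, 57, 29, 90, 70, -17, -1, -20]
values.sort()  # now [-20, -17, -1, 29, 39, 53, 57, 70, 85, 90]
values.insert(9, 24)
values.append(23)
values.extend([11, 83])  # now [-20, -17, -1, 29, 39, 53, 57, 70, 85, 24, 90, 23, 11, 83]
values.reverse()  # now [83, 11, 23, 90, 24, 85, 70, 57, 53, 39, 29, -1, -17, -20]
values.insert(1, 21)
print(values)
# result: [83, 21, 11, 23, 90, 24, 85, 70, 57, 53, 39, 29, -1, -17, -20]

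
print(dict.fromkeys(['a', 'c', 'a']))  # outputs {'a': None, 'c': None}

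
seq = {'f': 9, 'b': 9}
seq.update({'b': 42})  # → {'f': 9, 'b': 42}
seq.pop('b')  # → 42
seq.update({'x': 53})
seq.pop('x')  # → 53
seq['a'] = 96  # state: {'f': 9, 'a': 96}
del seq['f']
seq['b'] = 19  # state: {'a': 96, 'b': 19}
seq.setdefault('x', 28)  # 28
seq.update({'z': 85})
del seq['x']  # {'a': 96, 'b': 19, 'z': 85}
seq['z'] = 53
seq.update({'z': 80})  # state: {'a': 96, 'b': 19, 'z': 80}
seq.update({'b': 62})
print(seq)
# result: {'a': 96, 'b': 62, 'z': 80}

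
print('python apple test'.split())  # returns ['python', 'apple', 'test']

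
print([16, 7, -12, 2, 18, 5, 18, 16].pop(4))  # 18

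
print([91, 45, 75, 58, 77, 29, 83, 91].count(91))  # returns 2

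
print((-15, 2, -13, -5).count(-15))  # 1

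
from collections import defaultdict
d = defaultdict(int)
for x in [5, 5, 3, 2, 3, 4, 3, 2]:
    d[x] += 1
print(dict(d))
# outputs {5: 2, 3: 3, 2: 2, 4: 1}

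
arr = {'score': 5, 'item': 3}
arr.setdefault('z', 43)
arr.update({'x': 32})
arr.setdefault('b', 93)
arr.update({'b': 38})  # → {'score': 5, 'item': 3, 'z': 43, 'x': 32, 'b': 38}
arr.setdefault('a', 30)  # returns 30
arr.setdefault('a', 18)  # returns 30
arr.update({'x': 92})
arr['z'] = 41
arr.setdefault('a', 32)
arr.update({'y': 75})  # {'score': 5, 'item': 3, 'z': 41, 'x': 92, 'b': 38, 'a': 30, 'y': 75}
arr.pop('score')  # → 5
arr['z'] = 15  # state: {'item': 3, 'z': 15, 'x': 92, 'b': 38, 'a': 30, 'y': 75}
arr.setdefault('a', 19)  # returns 30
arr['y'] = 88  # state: {'item': 3, 'z': 15, 'x': 92, 'b': 38, 'a': 30, 'y': 88}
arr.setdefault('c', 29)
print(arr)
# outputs {'item': 3, 'z': 15, 'x': 92, 'b': 38, 'a': 30, 'y': 88, 'c': 29}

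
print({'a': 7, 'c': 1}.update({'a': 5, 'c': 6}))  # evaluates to None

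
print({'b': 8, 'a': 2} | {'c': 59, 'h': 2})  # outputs {'b': 8, 'a': 2, 'c': 59, 'h': 2}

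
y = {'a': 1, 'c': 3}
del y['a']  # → {'c': 3}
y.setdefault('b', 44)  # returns 44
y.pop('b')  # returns 44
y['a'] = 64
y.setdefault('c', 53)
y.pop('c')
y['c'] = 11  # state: {'a': 64, 'c': 11}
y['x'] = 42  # {'a': 64, 'c': 11, 'x': 42}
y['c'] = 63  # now {'a': 64, 'c': 63, 'x': 42}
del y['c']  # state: {'a': 64, 'x': 42}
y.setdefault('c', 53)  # 53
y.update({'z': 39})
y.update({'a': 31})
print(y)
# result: {'a': 31, 'x': 42, 'c': 53, 'z': 39}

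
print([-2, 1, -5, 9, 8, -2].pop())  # -2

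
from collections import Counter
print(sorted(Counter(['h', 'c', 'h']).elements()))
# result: ['c', 'h', 'h']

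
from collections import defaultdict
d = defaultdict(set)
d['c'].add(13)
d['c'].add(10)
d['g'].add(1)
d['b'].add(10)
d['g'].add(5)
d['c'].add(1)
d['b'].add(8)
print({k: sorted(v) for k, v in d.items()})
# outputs {'c': [1, 10, 13], 'g': [1, 5], 'b': [8, 10]}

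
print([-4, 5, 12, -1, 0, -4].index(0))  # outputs 4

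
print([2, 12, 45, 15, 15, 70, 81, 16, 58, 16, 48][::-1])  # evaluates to [48, 16, 58, 16, 81, 70, 15, 15, 45, 12, 2]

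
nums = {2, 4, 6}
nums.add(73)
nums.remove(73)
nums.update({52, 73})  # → {2, 4, 6, 52, 73}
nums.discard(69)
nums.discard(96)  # {2, 4, 6, 52, 73}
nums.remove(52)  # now {2, 4, 6, 73}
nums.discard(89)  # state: {2, 4, 6, 73}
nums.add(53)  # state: {2, 4, 6, 53, 73}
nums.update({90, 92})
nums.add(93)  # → {2, 4, 6, 53, 73, 90, 92, 93}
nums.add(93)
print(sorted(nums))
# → [2, 4, 6, 53, 73, 90, 92, 93]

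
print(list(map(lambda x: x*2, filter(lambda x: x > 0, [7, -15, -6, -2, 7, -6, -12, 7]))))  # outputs [14, 14, 14]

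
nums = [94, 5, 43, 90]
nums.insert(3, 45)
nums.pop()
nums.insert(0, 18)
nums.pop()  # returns 45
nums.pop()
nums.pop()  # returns 5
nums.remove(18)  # [94]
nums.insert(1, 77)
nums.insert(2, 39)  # [94, 77, 39]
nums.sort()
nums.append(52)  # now [39, 77, 94, 52]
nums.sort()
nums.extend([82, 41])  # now [39, 52, 77, 94, 82, 41]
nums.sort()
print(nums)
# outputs [39, 41, 52, 77, 82, 94]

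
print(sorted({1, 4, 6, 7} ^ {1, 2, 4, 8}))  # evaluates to [2, 6, 7, 8]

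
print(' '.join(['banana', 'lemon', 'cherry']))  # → banana lemon cherry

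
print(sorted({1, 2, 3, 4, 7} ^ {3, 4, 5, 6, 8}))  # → [1, 2, 5, 6, 7, 8]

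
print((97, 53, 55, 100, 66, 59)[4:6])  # (66, 59)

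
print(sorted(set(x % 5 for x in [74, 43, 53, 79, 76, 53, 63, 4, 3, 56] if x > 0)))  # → [1, 3, 4]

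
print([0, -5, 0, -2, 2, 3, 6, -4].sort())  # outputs None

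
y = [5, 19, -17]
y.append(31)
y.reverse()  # [31, -17, 19, 5]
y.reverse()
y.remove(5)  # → [19, -17, 31]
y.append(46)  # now [19, -17, 31, 46]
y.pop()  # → 46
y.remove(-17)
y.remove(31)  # [19]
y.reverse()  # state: [19]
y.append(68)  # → [19, 68]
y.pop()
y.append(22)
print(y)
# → [19, 22]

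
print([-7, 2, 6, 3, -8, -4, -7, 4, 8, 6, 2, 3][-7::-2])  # [-4, 3, 2]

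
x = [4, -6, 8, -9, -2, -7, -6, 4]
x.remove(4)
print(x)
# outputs [-6, 8, -9, -2, -7, -6, 4]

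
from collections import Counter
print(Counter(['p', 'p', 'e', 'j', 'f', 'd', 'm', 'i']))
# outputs Counter({'p': 2, 'e': 1, 'j': 1, 'f': 1, 'd': 1, 'm': 1, 'i': 1})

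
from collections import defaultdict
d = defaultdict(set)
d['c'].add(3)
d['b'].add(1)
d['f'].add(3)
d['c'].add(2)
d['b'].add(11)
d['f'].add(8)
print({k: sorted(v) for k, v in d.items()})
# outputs {'c': [2, 3], 'b': [1, 11], 'f': [3, 8]}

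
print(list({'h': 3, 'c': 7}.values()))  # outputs [3, 7]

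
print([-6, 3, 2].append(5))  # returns None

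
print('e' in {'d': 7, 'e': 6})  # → True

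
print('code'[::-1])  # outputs edoc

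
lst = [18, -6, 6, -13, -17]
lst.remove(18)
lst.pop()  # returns -17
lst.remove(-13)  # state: [-6, 6]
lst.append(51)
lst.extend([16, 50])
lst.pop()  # 50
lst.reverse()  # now [16, 51, 6, -6]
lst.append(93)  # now [16, 51, 6, -6, 93]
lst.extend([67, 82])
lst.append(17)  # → [16, 51, 6, -6, 93, 67, 82, 17]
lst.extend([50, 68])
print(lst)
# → [16, 51, 6, -6, 93, 67, 82, 17, 50, 68]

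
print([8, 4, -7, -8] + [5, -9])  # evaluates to [8, 4, -7, -8, 5, -9]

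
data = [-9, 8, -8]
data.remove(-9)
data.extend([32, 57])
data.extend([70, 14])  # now [8, -8, 32, 57, 70, 14]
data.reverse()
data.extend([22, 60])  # [14, 70, 57, 32, -8, 8, 22, 60]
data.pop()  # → 60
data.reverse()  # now [22, 8, -8, 32, 57, 70, 14]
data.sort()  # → [-8, 8, 14, 22, 32, 57, 70]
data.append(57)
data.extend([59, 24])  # [-8, 8, 14, 22, 32, 57, 70, 57, 59, 24]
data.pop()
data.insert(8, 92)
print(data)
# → [-8, 8, 14, 22, 32, 57, 70, 57, 92, 59]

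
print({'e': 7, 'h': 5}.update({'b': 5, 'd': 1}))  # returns None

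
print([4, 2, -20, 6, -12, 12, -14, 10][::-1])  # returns [10, -14, 12, -12, 6, -20, 2, 4]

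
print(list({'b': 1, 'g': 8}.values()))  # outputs [1, 8]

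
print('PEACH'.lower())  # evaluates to peach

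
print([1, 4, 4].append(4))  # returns None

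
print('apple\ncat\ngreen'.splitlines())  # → ['apple', 'cat', 'green']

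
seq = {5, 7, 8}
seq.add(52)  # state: {5, 7, 8, 52}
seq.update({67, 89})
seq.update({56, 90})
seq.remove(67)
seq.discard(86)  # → {5, 7, 8, 52, 56, 89, 90}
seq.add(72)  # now {5, 7, 8, 52, 56, 72, 89, 90}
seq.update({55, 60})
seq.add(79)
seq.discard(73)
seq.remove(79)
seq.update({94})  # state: {5, 7, 8, 52, 55, 56, 60, 72, 89, 90, 94}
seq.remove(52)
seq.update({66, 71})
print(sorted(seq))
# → [5, 7, 8, 55, 56, 60, 66, 71, 72, 89, 90, 94]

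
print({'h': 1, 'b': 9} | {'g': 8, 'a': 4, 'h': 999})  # {'h': 999, 'b': 9, 'g': 8, 'a': 4}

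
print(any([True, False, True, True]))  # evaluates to True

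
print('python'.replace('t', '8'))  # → py8hon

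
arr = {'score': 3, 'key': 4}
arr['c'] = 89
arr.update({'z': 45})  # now {'score': 3, 'key': 4, 'c': 89, 'z': 45}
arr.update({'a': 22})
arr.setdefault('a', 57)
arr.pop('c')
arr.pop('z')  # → 45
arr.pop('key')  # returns 4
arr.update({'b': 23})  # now {'score': 3, 'a': 22, 'b': 23}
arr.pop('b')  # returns 23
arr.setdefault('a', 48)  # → 22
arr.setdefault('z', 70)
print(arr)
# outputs {'score': 3, 'a': 22, 'z': 70}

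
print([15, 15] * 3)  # [15, 15, 15, 15, 15, 15]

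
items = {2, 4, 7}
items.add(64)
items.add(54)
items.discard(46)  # {2, 4, 7, 54, 64}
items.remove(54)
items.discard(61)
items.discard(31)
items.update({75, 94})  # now {2, 4, 7, 64, 75, 94}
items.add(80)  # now {2, 4, 7, 64, 75, 80, 94}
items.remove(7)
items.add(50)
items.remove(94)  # {2, 4, 50, 64, 75, 80}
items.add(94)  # {2, 4, 50, 64, 75, 80, 94}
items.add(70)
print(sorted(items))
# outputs [2, 4, 50, 64, 70, 75, 80, 94]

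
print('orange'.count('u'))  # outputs 0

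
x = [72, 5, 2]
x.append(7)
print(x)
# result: [72, 5, 2, 7]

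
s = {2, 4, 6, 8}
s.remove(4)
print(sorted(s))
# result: [2, 6, 8]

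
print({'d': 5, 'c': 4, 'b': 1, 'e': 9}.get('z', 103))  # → 103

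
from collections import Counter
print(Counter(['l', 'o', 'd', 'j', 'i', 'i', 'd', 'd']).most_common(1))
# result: [('d', 3)]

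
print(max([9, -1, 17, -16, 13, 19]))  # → 19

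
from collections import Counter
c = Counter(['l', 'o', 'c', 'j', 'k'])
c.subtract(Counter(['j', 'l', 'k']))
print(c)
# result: Counter({'o': 1, 'c': 1, 'l': 0, 'j': 0, 'k': 0})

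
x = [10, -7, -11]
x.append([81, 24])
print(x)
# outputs [10, -7, -11, [81, 24]]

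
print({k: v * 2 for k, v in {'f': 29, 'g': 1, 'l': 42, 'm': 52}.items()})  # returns {'f': 58, 'g': 2, 'l': 84, 'm': 104}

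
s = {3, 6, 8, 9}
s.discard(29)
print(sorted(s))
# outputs [3, 6, 8, 9]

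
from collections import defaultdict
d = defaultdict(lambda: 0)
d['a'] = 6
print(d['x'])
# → 0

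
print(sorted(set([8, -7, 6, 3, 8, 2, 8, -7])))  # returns [-7, 2, 3, 6, 8]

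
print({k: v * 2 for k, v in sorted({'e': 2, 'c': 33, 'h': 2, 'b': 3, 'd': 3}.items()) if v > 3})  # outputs {'c': 66}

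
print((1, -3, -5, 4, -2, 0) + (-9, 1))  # (1, -3, -5, 4, -2, 0, -9, 1)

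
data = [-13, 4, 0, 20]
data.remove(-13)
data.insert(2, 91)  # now [4, 0, 91, 20]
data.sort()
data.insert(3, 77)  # [0, 4, 20, 77, 91]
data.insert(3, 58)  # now [0, 4, 20, 58, 77, 91]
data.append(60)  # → [0, 4, 20, 58, 77, 91, 60]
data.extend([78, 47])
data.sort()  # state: [0, 4, 20, 47, 58, 60, 77, 78, 91]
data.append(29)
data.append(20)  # [0, 4, 20, 47, 58, 60, 77, 78, 91, 29, 20]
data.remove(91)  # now [0, 4, 20, 47, 58, 60, 77, 78, 29, 20]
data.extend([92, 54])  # [0, 4, 20, 47, 58, 60, 77, 78, 29, 20, 92, 54]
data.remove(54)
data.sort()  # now [0, 4, 20, 20, 29, 47, 58, 60, 77, 78, 92]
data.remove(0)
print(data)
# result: [4, 20, 20, 29, 47, 58, 60, 77, 78, 92]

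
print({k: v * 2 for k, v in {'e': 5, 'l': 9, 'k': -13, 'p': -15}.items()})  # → {'e': 10, 'l': 18, 'k': -26, 'p': -30}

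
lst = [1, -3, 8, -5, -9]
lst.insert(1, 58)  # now [1, 58, -3, 8, -5, -9]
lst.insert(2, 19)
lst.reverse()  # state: [-9, -5, 8, -3, 19, 58, 1]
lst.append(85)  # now [-9, -5, 8, -3, 19, 58, 1, 85]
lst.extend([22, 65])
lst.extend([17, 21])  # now [-9, -5, 8, -3, 19, 58, 1, 85, 22, 65, 17, 21]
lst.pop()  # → 21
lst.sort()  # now [-9, -5, -3, 1, 8, 17, 19, 22, 58, 65, 85]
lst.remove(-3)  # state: [-9, -5, 1, 8, 17, 19, 22, 58, 65, 85]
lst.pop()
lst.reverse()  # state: [65, 58, 22, 19, 17, 8, 1, -5, -9]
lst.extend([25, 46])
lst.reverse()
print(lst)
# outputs [46, 25, -9, -5, 1, 8, 17, 19, 22, 58, 65]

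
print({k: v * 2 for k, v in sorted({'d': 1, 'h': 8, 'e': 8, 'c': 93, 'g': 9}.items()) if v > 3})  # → {'c': 186, 'e': 16, 'g': 18, 'h': 16}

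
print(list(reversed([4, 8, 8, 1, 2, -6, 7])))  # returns [7, -6, 2, 1, 8, 8, 4]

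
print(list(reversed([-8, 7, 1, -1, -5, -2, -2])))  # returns [-2, -2, -5, -1, 1, 7, -8]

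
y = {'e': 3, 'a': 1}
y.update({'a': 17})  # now {'e': 3, 'a': 17}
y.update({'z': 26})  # {'e': 3, 'a': 17, 'z': 26}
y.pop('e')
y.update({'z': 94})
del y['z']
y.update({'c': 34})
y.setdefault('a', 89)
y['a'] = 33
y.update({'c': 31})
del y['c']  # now {'a': 33}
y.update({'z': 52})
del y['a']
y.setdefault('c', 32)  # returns 32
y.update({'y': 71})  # {'z': 52, 'c': 32, 'y': 71}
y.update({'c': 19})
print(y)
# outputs {'z': 52, 'c': 19, 'y': 71}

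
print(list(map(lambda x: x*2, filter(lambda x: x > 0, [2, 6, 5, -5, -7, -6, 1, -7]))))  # [4, 12, 10, 2]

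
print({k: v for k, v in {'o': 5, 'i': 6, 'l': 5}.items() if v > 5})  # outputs {'i': 6}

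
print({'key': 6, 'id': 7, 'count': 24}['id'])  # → 7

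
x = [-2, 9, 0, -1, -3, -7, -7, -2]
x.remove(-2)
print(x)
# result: [9, 0, -1, -3, -7, -7, -2]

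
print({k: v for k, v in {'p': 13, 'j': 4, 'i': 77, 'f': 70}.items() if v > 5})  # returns {'p': 13, 'i': 77, 'f': 70}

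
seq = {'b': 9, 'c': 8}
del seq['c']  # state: {'b': 9}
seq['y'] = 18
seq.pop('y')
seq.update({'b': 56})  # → {'b': 56}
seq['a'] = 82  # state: {'b': 56, 'a': 82}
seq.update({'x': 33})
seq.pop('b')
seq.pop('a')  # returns 82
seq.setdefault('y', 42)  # 42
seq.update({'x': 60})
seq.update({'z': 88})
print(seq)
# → {'x': 60, 'y': 42, 'z': 88}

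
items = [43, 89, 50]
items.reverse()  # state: [50, 89, 43]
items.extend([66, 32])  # [50, 89, 43, 66, 32]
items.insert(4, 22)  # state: [50, 89, 43, 66, 22, 32]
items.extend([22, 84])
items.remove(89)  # [50, 43, 66, 22, 32, 22, 84]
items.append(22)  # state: [50, 43, 66, 22, 32, 22, 84, 22]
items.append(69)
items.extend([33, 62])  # [50, 43, 66, 22, 32, 22, 84, 22, 69, 33, 62]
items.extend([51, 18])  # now [50, 43, 66, 22, 32, 22, 84, 22, 69, 33, 62, 51, 18]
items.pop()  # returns 18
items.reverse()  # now [51, 62, 33, 69, 22, 84, 22, 32, 22, 66, 43, 50]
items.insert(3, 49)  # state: [51, 62, 33, 49, 69, 22, 84, 22, 32, 22, 66, 43, 50]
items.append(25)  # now [51, 62, 33, 49, 69, 22, 84, 22, 32, 22, 66, 43, 50, 25]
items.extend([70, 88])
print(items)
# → [51, 62, 33, 49, 69, 22, 84, 22, 32, 22, 66, 43, 50, 25, 70, 88]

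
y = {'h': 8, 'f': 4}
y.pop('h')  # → 8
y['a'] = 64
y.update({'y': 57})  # {'f': 4, 'a': 64, 'y': 57}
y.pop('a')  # 64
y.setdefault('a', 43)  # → 43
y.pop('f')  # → 4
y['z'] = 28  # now {'y': 57, 'a': 43, 'z': 28}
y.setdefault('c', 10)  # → 10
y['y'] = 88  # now {'y': 88, 'a': 43, 'z': 28, 'c': 10}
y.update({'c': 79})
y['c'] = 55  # {'y': 88, 'a': 43, 'z': 28, 'c': 55}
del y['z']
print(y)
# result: {'y': 88, 'a': 43, 'c': 55}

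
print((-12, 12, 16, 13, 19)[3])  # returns 13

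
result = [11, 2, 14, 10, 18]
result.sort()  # [2, 10, 11, 14, 18]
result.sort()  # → [2, 10, 11, 14, 18]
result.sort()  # [2, 10, 11, 14, 18]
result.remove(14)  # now [2, 10, 11, 18]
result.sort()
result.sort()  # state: [2, 10, 11, 18]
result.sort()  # [2, 10, 11, 18]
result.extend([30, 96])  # [2, 10, 11, 18, 30, 96]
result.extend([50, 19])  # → [2, 10, 11, 18, 30, 96, 50, 19]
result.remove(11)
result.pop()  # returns 19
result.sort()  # [2, 10, 18, 30, 50, 96]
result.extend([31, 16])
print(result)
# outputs [2, 10, 18, 30, 50, 96, 31, 16]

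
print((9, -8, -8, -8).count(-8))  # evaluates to 3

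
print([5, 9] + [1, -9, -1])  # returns [5, 9, 1, -9, -1]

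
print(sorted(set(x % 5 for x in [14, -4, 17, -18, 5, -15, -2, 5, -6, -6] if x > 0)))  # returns [0, 2, 4]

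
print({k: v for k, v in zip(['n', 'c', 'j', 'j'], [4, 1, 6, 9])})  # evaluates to {'n': 4, 'c': 1, 'j': 9}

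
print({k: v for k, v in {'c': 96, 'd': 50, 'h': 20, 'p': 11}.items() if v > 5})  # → {'c': 96, 'd': 50, 'h': 20, 'p': 11}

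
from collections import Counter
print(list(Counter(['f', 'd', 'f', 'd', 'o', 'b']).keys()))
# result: ['f', 'd', 'o', 'b']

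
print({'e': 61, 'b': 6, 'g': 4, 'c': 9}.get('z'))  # None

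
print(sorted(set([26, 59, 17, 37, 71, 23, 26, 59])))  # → [17, 23, 26, 37, 59, 71]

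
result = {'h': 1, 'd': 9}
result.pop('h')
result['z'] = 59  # {'d': 9, 'z': 59}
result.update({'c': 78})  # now {'d': 9, 'z': 59, 'c': 78}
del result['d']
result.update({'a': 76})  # {'z': 59, 'c': 78, 'a': 76}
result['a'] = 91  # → {'z': 59, 'c': 78, 'a': 91}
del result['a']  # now {'z': 59, 'c': 78}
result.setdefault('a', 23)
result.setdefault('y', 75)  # 75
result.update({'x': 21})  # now {'z': 59, 'c': 78, 'a': 23, 'y': 75, 'x': 21}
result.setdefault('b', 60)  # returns 60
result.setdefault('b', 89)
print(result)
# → {'z': 59, 'c': 78, 'a': 23, 'y': 75, 'x': 21, 'b': 60}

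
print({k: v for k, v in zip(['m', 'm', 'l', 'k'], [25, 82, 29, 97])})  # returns {'m': 82, 'l': 29, 'k': 97}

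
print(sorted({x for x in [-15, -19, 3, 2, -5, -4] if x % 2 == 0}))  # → [-4, 2]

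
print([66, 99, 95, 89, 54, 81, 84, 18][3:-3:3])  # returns [89]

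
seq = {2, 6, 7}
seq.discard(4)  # {2, 6, 7}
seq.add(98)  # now {2, 6, 7, 98}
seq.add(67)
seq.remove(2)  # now {6, 7, 67, 98}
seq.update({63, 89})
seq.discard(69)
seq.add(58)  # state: {6, 7, 58, 63, 67, 89, 98}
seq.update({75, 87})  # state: {6, 7, 58, 63, 67, 75, 87, 89, 98}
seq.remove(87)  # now {6, 7, 58, 63, 67, 75, 89, 98}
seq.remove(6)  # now {7, 58, 63, 67, 75, 89, 98}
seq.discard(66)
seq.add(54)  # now {7, 54, 58, 63, 67, 75, 89, 98}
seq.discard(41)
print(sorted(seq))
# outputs [7, 54, 58, 63, 67, 75, 89, 98]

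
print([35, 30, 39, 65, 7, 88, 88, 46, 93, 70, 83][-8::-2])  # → [65, 30]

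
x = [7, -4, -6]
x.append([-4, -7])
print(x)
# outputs [7, -4, -6, [-4, -7]]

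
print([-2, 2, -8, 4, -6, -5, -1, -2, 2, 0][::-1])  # [0, 2, -2, -1, -5, -6, 4, -8, 2, -2]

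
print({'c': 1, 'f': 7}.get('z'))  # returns None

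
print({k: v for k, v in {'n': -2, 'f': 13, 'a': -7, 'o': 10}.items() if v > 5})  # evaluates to {'f': 13, 'o': 10}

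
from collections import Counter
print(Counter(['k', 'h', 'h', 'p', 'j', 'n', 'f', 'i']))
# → Counter({'h': 2, 'k': 1, 'p': 1, 'j': 1, 'n': 1, 'f': 1, 'i': 1})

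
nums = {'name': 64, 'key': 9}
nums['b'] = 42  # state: {'name': 64, 'key': 9, 'b': 42}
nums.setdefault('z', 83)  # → 83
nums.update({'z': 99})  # {'name': 64, 'key': 9, 'b': 42, 'z': 99}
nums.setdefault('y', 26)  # 26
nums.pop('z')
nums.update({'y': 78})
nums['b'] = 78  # {'name': 64, 'key': 9, 'b': 78, 'y': 78}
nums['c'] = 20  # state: {'name': 64, 'key': 9, 'b': 78, 'y': 78, 'c': 20}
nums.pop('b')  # 78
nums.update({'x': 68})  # {'name': 64, 'key': 9, 'y': 78, 'c': 20, 'x': 68}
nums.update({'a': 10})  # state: {'name': 64, 'key': 9, 'y': 78, 'c': 20, 'x': 68, 'a': 10}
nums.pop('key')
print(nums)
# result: {'name': 64, 'y': 78, 'c': 20, 'x': 68, 'a': 10}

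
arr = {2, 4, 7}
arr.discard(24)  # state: {2, 4, 7}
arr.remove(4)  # {2, 7}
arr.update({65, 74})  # {2, 7, 65, 74}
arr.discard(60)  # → {2, 7, 65, 74}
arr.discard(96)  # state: {2, 7, 65, 74}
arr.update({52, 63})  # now {2, 7, 52, 63, 65, 74}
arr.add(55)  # {2, 7, 52, 55, 63, 65, 74}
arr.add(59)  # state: {2, 7, 52, 55, 59, 63, 65, 74}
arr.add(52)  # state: {2, 7, 52, 55, 59, 63, 65, 74}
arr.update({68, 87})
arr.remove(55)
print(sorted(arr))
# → [2, 7, 52, 59, 63, 65, 68, 74, 87]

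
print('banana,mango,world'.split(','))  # ['banana', 'mango', 'world']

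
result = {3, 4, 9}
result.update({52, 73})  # {3, 4, 9, 52, 73}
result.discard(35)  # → {3, 4, 9, 52, 73}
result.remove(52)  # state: {3, 4, 9, 73}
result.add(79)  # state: {3, 4, 9, 73, 79}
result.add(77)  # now {3, 4, 9, 73, 77, 79}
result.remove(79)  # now {3, 4, 9, 73, 77}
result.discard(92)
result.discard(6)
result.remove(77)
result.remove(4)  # {3, 9, 73}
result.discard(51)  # {3, 9, 73}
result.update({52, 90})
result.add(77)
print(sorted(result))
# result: [3, 9, 52, 73, 77, 90]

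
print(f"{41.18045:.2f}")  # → 41.18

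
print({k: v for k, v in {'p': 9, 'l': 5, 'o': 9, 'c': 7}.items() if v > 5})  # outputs {'p': 9, 'o': 9, 'c': 7}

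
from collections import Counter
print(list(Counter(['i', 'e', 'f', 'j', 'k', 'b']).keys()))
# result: ['i', 'e', 'f', 'j', 'k', 'b']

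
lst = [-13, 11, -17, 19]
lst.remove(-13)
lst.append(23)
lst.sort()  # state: [-17, 11, 19, 23]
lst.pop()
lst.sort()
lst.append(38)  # [-17, 11, 19, 38]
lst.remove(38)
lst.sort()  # [-17, 11, 19]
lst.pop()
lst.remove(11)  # [-17]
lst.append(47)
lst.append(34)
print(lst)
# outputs [-17, 47, 34]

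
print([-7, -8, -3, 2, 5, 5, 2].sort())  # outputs None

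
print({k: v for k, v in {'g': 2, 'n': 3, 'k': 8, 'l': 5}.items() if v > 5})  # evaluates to {'k': 8}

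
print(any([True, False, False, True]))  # True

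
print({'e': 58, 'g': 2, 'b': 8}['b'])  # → 8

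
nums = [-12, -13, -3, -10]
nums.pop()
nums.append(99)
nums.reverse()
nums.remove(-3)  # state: [99, -13, -12]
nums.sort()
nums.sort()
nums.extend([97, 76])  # [-13, -12, 99, 97, 76]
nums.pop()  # 76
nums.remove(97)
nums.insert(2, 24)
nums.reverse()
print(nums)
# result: [99, 24, -12, -13]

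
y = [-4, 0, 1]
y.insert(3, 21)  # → [-4, 0, 1, 21]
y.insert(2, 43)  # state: [-4, 0, 43, 1, 21]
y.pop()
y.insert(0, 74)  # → [74, -4, 0, 43, 1]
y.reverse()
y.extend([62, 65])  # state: [1, 43, 0, -4, 74, 62, 65]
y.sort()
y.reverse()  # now [74, 65, 62, 43, 1, 0, -4]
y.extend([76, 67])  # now [74, 65, 62, 43, 1, 0, -4, 76, 67]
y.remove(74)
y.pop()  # 67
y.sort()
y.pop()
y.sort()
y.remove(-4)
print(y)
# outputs [0, 1, 43, 62, 65]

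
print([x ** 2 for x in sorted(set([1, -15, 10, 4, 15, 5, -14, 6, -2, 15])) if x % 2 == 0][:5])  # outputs [196, 4, 16, 36, 100]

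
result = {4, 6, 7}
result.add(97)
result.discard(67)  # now {4, 6, 7, 97}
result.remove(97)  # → {4, 6, 7}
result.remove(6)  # {4, 7}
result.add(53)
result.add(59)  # {4, 7, 53, 59}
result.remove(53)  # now {4, 7, 59}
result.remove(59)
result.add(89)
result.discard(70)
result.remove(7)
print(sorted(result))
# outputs [4, 89]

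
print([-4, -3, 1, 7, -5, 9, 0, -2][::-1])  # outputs [-2, 0, 9, -5, 7, 1, -3, -4]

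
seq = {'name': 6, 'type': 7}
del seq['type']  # {'name': 6}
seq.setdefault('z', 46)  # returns 46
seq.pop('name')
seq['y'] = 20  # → {'z': 46, 'y': 20}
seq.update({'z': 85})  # {'z': 85, 'y': 20}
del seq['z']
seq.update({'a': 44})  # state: {'y': 20, 'a': 44}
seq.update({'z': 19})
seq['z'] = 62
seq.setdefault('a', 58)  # 44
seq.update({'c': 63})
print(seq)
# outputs {'y': 20, 'a': 44, 'z': 62, 'c': 63}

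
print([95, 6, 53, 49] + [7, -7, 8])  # [95, 6, 53, 49, 7, -7, 8]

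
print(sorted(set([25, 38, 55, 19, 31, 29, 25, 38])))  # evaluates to [19, 25, 29, 31, 38, 55]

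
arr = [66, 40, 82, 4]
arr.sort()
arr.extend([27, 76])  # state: [4, 40, 66, 82, 27, 76]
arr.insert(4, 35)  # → [4, 40, 66, 82, 35, 27, 76]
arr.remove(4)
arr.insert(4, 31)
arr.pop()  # 76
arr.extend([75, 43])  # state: [40, 66, 82, 35, 31, 27, 75, 43]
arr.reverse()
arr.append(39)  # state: [43, 75, 27, 31, 35, 82, 66, 40, 39]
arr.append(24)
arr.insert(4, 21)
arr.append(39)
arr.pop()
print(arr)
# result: [43, 75, 27, 31, 21, 35, 82, 66, 40, 39, 24]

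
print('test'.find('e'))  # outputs 1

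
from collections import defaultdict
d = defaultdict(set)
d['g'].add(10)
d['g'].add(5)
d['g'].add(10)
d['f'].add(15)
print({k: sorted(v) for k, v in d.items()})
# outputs {'g': [5, 10], 'f': [15]}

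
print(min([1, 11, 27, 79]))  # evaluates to 1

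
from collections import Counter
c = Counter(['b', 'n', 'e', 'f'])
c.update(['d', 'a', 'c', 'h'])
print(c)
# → Counter({'b': 1, 'n': 1, 'e': 1, 'f': 1, 'd': 1, 'a': 1, 'c': 1, 'h': 1})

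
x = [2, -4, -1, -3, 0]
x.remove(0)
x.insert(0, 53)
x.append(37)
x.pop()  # 37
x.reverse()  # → [-3, -1, -4, 2, 53]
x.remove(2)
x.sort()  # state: [-4, -3, -1, 53]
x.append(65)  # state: [-4, -3, -1, 53, 65]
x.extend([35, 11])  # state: [-4, -3, -1, 53, 65, 35, 11]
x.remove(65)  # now [-4, -3, -1, 53, 35, 11]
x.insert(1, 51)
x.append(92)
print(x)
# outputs [-4, 51, -3, -1, 53, 35, 11, 92]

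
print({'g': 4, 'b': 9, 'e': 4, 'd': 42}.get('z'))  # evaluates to None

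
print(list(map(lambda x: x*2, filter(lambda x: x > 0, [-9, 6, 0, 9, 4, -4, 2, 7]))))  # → [12, 18, 8, 4, 14]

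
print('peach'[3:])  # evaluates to ch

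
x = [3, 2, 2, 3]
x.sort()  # [2, 2, 3, 3]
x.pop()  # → 3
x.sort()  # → [2, 2, 3]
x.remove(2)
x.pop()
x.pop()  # 2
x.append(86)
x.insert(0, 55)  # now [55, 86]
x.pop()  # 86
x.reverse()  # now [55]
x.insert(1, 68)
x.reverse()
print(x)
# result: [68, 55]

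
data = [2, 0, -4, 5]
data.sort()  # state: [-4, 0, 2, 5]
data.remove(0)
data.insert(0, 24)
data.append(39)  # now [24, -4, 2, 5, 39]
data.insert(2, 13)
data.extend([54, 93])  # [24, -4, 13, 2, 5, 39, 54, 93]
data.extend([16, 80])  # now [24, -4, 13, 2, 5, 39, 54, 93, 16, 80]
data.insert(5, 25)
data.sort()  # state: [-4, 2, 5, 13, 16, 24, 25, 39, 54, 80, 93]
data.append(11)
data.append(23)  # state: [-4, 2, 5, 13, 16, 24, 25, 39, 54, 80, 93, 11, 23]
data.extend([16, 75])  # [-4, 2, 5, 13, 16, 24, 25, 39, 54, 80, 93, 11, 23, 16, 75]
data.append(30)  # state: [-4, 2, 5, 13, 16, 24, 25, 39, 54, 80, 93, 11, 23, 16, 75, 30]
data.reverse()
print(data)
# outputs [30, 75, 16, 23, 11, 93, 80, 54, 39, 25, 24, 16, 13, 5, 2, -4]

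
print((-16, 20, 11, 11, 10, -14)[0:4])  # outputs (-16, 20, 11, 11)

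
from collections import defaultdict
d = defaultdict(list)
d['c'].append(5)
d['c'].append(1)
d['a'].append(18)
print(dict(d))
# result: {'c': [5, 1], 'a': [18]}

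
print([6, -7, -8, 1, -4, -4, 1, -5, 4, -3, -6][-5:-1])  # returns [1, -5, 4, -3]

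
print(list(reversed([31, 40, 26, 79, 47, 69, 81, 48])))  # [48, 81, 69, 47, 79, 26, 40, 31]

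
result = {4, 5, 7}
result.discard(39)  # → {4, 5, 7}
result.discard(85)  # {4, 5, 7}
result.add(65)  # {4, 5, 7, 65}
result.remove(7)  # {4, 5, 65}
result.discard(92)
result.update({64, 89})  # {4, 5, 64, 65, 89}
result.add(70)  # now {4, 5, 64, 65, 70, 89}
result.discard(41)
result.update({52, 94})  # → {4, 5, 52, 64, 65, 70, 89, 94}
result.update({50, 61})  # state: {4, 5, 50, 52, 61, 64, 65, 70, 89, 94}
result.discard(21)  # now {4, 5, 50, 52, 61, 64, 65, 70, 89, 94}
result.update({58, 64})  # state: {4, 5, 50, 52, 58, 61, 64, 65, 70, 89, 94}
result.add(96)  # {4, 5, 50, 52, 58, 61, 64, 65, 70, 89, 94, 96}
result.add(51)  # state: {4, 5, 50, 51, 52, 58, 61, 64, 65, 70, 89, 94, 96}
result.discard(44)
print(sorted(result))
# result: [4, 5, 50, 51, 52, 58, 61, 64, 65, 70, 89, 94, 96]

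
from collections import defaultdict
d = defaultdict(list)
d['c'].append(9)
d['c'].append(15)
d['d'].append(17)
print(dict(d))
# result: {'c': [9, 15], 'd': [17]}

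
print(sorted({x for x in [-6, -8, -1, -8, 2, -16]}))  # [-16, -8, -6, -1, 2]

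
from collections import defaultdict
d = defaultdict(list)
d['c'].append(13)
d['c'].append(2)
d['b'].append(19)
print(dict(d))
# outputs {'c': [13, 2], 'b': [19]}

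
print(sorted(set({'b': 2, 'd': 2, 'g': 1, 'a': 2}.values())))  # [1, 2]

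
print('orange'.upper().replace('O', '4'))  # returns 4RANGE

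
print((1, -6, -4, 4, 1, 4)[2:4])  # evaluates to (-4, 4)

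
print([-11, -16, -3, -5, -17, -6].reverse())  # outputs None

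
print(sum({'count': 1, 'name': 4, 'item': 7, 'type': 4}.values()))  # 16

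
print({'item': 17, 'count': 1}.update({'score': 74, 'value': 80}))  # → None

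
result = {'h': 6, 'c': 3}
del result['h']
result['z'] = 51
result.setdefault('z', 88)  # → 51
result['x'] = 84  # {'c': 3, 'z': 51, 'x': 84}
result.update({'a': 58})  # {'c': 3, 'z': 51, 'x': 84, 'a': 58}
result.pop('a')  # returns 58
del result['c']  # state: {'z': 51, 'x': 84}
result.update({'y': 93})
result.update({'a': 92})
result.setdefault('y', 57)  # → 93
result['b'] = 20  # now {'z': 51, 'x': 84, 'y': 93, 'a': 92, 'b': 20}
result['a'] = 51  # {'z': 51, 'x': 84, 'y': 93, 'a': 51, 'b': 20}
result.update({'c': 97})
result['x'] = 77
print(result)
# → {'z': 51, 'x': 77, 'y': 93, 'a': 51, 'b': 20, 'c': 97}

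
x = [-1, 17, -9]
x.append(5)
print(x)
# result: [-1, 17, -9, 5]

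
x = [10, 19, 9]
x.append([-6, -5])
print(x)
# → [10, 19, 9, [-6, -5]]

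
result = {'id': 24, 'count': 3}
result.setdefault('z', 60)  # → 60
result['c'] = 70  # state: {'id': 24, 'count': 3, 'z': 60, 'c': 70}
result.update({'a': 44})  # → {'id': 24, 'count': 3, 'z': 60, 'c': 70, 'a': 44}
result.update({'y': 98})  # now {'id': 24, 'count': 3, 'z': 60, 'c': 70, 'a': 44, 'y': 98}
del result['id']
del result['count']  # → {'z': 60, 'c': 70, 'a': 44, 'y': 98}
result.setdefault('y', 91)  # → 98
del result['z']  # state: {'c': 70, 'a': 44, 'y': 98}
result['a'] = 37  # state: {'c': 70, 'a': 37, 'y': 98}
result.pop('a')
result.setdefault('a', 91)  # 91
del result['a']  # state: {'c': 70, 'y': 98}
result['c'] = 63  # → {'c': 63, 'y': 98}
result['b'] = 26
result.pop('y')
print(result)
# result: {'c': 63, 'b': 26}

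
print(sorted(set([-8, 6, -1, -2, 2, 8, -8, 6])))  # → [-8, -2, -1, 2, 6, 8]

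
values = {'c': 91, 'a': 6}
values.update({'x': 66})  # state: {'c': 91, 'a': 6, 'x': 66}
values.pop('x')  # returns 66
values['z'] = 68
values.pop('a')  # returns 6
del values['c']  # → {'z': 68}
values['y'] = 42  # {'z': 68, 'y': 42}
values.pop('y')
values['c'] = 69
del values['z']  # {'c': 69}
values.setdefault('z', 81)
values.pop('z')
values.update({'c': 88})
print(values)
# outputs {'c': 88}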